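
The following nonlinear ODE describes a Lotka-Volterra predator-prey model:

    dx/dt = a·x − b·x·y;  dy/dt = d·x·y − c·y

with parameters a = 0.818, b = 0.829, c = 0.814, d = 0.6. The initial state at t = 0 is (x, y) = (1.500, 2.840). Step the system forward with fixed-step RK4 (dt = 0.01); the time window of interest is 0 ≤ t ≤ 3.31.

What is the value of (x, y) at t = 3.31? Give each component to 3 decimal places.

(x, y) = (0.351, 0.469)

t=0.000: state=(1.500, 2.840)
step 1 (dt=0.01): k1=(-2.305, 0.244), k2=(-2.288, 0.225), k3=(-2.288, 0.225), k4=(-2.272, 0.205); state += dt/6·(k1+2k2+2k3+k4)
t=0.010: state=(1.477, 2.842)
t=0.020: state=(1.455, 2.844)
t=0.030: state=(1.432, 2.846)
continuing one RK4 step at a time; state shown every 20 steps (Δt=0.2):
t=0.200: state=(1.103, 2.818)
t=0.400: state=(0.822, 2.685)
t=0.600: state=(0.630, 2.487)
t=0.800: state=(0.501, 2.261)
t=1.000: state=(0.413, 2.029)
t=1.200: state=(0.354, 1.805)
t=1.400: state=(0.315, 1.596)
t=1.600: state=(0.289, 1.406)
t=1.800: state=(0.274, 1.236)
t=2.000: state=(0.266, 1.085)
t=2.200: state=(0.265, 0.952)
t=2.400: state=(0.269, 0.835)
t=2.600: state=(0.278, 0.733)
t=2.800: state=(0.292, 0.645)
t=3.000: state=(0.311, 0.568)
t=3.200: state=(0.335, 0.502)
t=3.310: state=(0.351, 0.469)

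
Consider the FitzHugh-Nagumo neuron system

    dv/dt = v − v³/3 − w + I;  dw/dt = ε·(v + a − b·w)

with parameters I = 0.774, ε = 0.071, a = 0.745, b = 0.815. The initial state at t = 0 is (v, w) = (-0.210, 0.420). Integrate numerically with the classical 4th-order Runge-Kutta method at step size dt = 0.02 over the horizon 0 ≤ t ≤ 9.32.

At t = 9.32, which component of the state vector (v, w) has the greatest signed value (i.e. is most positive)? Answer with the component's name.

largest component: v

t=0.000: state=(-0.210, 0.420)
step 1 (dt=0.02): k1=(0.147, 0.014), k2=(0.148, 0.014), k3=(0.148, 0.014), k4=(0.150, 0.014); state += dt/6·(k1+2k2+2k3+k4)
t=0.020: state=(-0.207, 0.420)
t=0.040: state=(-0.204, 0.421)
t=0.060: state=(-0.201, 0.421)
continuing one RK4 step at a time; state shown every 25 steps (Δt=0.5):
t=0.500: state=(-0.118, 0.428)
t=1.000: state=(0.027, 0.440)
t=1.500: state=(0.255, 0.459)
t=2.000: state=(0.601, 0.486)
t=2.500: state=(1.046, 0.527)
t=3.000: state=(1.445, 0.582)
t=3.500: state=(1.663, 0.647)
t=4.000: state=(1.734, 0.714)
t=4.500: state=(1.739, 0.780)
t=5.000: state=(1.721, 0.845)
t=5.500: state=(1.694, 0.907)
t=6.000: state=(1.663, 0.966)
t=6.500: state=(1.632, 1.022)
t=7.000: state=(1.599, 1.075)
t=7.500: state=(1.566, 1.126)
t=8.000: state=(1.533, 1.174)
t=8.500: state=(1.499, 1.220)
t=9.000: state=(1.464, 1.263)
t=9.320: state=(1.441, 1.289)
compare at T: v=1.441, w=1.289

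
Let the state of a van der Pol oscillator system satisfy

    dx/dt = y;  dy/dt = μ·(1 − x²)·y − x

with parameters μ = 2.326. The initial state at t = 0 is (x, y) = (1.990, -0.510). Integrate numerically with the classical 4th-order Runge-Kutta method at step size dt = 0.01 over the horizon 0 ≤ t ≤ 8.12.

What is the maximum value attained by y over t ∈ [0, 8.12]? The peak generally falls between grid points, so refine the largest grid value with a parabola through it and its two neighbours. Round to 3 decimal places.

max y = 4.218

t=0.000: state=(1.990, -0.510)
step 1 (dt=0.01): k1=(-0.510, 1.521), k2=(-0.502, 1.460), k3=(-0.503, 1.462), k4=(-0.495, 1.403); state += dt/6·(k1+2k2+2k3+k4)
t=0.010: state=(1.985, -0.495)
t=0.020: state=(1.980, -0.482)
t=0.030: state=(1.975, -0.469)
continuing one RK4 step at a time; state shown every 50 steps (Δt=0.5):
t=0.500: state=(1.805, -0.336)
t=1.000: state=(1.627, -0.387)
t=1.500: state=(1.410, -0.489)
t=2.000: state=(1.118, -0.714)
t=2.500: state=(0.623, -1.419)
t=3.000: state=(-0.648, -4.027)
t=3.500: state=(-1.995, -0.459)
t=4.000: state=(-1.955, 0.268)
t=4.500: state=(-1.805, 0.325)
t=5.000: state=(-1.629, 0.385)
t=5.500: state=(-1.413, 0.488)
t=6.000: state=(-1.122, 0.710)
t=6.500: state=(-0.632, 1.403)
t=7.000: state=(0.623, 3.996)
t=7.500: state=(1.992, 0.492)
t=8.000: state=(1.957, -0.267)
t=8.120: state=(1.923, -0.286)
largest grid value and its neighbours: y(7.070)=4.21469, y(7.080)=4.21807, y(7.090)=4.21313
parabola through these three points peaks at t≈7.079 with y≈4.21810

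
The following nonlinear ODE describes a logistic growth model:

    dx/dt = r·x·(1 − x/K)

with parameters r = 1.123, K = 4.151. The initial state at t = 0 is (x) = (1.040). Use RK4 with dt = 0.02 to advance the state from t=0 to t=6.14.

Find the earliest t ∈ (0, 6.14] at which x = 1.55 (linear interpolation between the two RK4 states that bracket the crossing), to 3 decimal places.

t = 0.515

t=0.000: state=(1.040)
step 1 (dt=0.02): k1=(0.875), k2=(0.880), k3=(0.880), k4=(0.885); state += dt/6·(k1+2k2+2k3+k4)
t=0.020: state=(1.058)
t=0.040: state=(1.075)
t=0.060: state=(1.093)
continuing one RK4 step at a time; state shown every 10 steps (Δt=0.2):
t=0.200: state=(1.225)
t=0.400: state=(1.427)
t=0.500: state=(1.534)
next step: t=0.520: state=(1.556) — x has crossed 1.55
linear interpolation between t=0.500 (1.53393) and t=0.520 (1.55571) → t≈0.515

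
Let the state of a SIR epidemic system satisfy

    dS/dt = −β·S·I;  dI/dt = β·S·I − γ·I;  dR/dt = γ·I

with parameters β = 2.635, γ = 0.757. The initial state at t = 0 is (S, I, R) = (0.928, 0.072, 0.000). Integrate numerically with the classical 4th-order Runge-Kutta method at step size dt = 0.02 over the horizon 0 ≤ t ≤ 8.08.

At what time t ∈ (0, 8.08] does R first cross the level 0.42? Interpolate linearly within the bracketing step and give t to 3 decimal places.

t=0.000: state=(0.928, 0.072, 0.000)
step 1 (dt=0.02): k1=(-0.176, 0.122, 0.055), k2=(-0.179, 0.123, 0.055), k3=(-0.179, 0.123, 0.055), k4=(-0.181, 0.125, 0.056); state += dt/6·(k1+2k2+2k3+k4)
t=0.020: state=(0.924, 0.074, 0.001)
t=0.040: state=(0.921, 0.077, 0.002)
t=0.060: state=(0.917, 0.080, 0.003)
continuing one RK4 step at a time; state shown every 25 steps (Δt=0.5):
t=0.500: state=(0.803, 0.156, 0.042)
t=1.000: state=(0.607, 0.271, 0.122)
t=1.500: state=(0.398, 0.359, 0.243)
t=2.000: state=(0.244, 0.372, 0.384)
t=2.120: state=(0.217, 0.366, 0.418)
next step: t=2.140: state=(0.213, 0.364, 0.423) — R has crossed 0.42
linear interpolation between t=2.120 (0.41752) and t=2.140 (0.42305) → t≈2.129

t = 2.129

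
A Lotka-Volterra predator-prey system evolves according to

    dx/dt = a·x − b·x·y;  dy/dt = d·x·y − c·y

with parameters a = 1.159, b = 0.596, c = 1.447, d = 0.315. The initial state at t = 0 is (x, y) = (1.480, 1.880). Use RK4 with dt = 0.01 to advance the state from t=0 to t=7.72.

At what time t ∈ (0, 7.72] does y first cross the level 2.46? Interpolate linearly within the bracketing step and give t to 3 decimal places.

t=0.000: state=(1.480, 1.880)
step 1 (dt=0.01): k1=(0.057, -1.844), k2=(0.065, -1.835), k3=(0.065, -1.835), k4=(0.073, -1.826); state += dt/6·(k1+2k2+2k3+k4)
t=0.010: state=(1.481, 1.862)
t=0.020: state=(1.481, 1.843)
t=0.030: state=(1.482, 1.826)
continuing one RK4 step at a time; state shown every 25 steps (Δt=0.25):
t=0.250: state=(1.542, 1.474)
t=0.500: state=(1.695, 1.165)
t=0.750: state=(1.938, 0.936)
t=1.000: state=(2.282, 0.769)
t=1.250: state=(2.744, 0.652)
t=1.500: state=(3.347, 0.577)
t=1.750: state=(4.117, 0.538)
t=2.000: state=(5.080, 0.538)
t=2.250: state=(6.247, 0.584)
t=2.500: state=(7.593, 0.701)
t=2.750: state=(8.996, 0.939)
t=3.000: state=(10.138, 1.393)
t=3.250: state=(10.418, 2.198)
t=3.310: state=(10.278, 2.451)
next step: t=3.320: state=(10.246, 2.495) — y has crossed 2.46
linear interpolation between t=3.310 (2.45053) and t=3.320 (2.49468) → t≈3.312

t = 3.312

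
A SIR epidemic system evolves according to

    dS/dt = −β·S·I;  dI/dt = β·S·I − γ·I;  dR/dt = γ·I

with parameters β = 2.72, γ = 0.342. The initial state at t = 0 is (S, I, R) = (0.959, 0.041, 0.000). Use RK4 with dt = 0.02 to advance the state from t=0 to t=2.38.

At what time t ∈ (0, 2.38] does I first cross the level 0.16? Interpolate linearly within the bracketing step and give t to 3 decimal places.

t = 0.644

t=0.000: state=(0.959, 0.041, 0.000)
step 1 (dt=0.02): k1=(-0.107, 0.093, 0.014), k2=(-0.109, 0.095, 0.014), k3=(-0.109, 0.095, 0.014), k4=(-0.112, 0.097, 0.015); state += dt/6·(k1+2k2+2k3+k4)
t=0.020: state=(0.957, 0.043, 0.000)
t=0.040: state=(0.955, 0.045, 0.001)
t=0.060: state=(0.952, 0.047, 0.001)
continuing one RK4 step at a time; state shown every 5 steps (Δt=0.1):
t=0.100: state=(0.947, 0.051, 0.002)
t=0.200: state=(0.932, 0.064, 0.004)
t=0.300: state=(0.914, 0.080, 0.006)
t=0.400: state=(0.893, 0.098, 0.009)
t=0.500: state=(0.866, 0.121, 0.013)
t=0.600: state=(0.836, 0.147, 0.017)
t=0.640: state=(0.822, 0.159, 0.019)
next step: t=0.660: state=(0.815, 0.165, 0.021) — I has crossed 0.16
linear interpolation between t=0.640 (0.15883) and t=0.660 (0.16493) → t≈0.644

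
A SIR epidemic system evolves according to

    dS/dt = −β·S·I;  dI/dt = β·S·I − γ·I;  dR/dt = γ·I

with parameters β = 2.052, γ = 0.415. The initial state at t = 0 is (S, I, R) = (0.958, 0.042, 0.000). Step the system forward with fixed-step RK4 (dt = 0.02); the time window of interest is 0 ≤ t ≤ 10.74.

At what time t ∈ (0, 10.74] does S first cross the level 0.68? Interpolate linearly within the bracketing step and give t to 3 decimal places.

t=0.000: state=(0.958, 0.042, 0.000)
step 1 (dt=0.02): k1=(-0.083, 0.065, 0.017), k2=(-0.084, 0.066, 0.018), k3=(-0.084, 0.066, 0.018), k4=(-0.085, 0.067, 0.018); state += dt/6·(k1+2k2+2k3+k4)
t=0.020: state=(0.956, 0.043, 0.000)
t=0.040: state=(0.955, 0.045, 0.001)
t=0.060: state=(0.953, 0.046, 0.001)
continuing one RK4 step at a time; state shown every 25 steps (Δt=0.5):
t=0.500: state=(0.898, 0.089, 0.013)
t=1.000: state=(0.788, 0.172, 0.039)
t=1.340: state=(0.681, 0.250, 0.069)
next step: t=1.360: state=(0.674, 0.255, 0.071) — S has crossed 0.68
linear interpolation between t=1.340 (0.68097) and t=1.360 (0.67395) → t≈1.343

t = 1.343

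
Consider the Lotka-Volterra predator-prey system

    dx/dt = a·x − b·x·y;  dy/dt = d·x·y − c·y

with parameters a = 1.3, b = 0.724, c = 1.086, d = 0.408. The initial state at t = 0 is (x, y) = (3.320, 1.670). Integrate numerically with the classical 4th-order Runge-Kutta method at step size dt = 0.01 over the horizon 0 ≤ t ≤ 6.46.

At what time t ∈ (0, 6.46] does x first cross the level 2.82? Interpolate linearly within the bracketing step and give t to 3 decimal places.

t = 1.271

t=0.000: state=(3.320, 1.670)
step 1 (dt=0.01): k1=(0.302, 0.448), k2=(0.297, 0.450), k3=(0.297, 0.450), k4=(0.291, 0.452); state += dt/6·(k1+2k2+2k3+k4)
t=0.010: state=(3.323, 1.675)
t=0.020: state=(3.326, 1.679)
t=0.030: state=(3.329, 1.684)
continuing one RK4 step at a time; state shown every 25 steps (Δt=0.25):
t=0.250: state=(3.360, 1.791)
t=0.500: state=(3.324, 1.921)
t=0.750: state=(3.213, 2.044)
t=1.000: state=(3.042, 2.145)
t=1.250: state=(2.838, 2.207)
t=1.270: state=(2.821, 2.210)
next step: t=1.280: state=(2.812, 2.211) — x has crossed 2.82
linear interpolation between t=1.270 (2.82079) and t=1.280 (2.81233) → t≈1.271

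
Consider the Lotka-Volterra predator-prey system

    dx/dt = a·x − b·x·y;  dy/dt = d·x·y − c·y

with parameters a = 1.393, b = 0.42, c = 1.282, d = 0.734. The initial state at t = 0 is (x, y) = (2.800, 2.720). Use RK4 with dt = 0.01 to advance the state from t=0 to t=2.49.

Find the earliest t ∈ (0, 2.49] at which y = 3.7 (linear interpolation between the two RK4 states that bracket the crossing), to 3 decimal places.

t = 0.374

t=0.000: state=(2.800, 2.720)
step 1 (dt=0.01): k1=(0.702, 2.103), k2=(0.690, 2.118), k3=(0.690, 2.118), k4=(0.678, 2.133); state += dt/6·(k1+2k2+2k3+k4)
t=0.010: state=(2.807, 2.741)
t=0.020: state=(2.814, 2.763)
t=0.030: state=(2.820, 2.784)
continuing one RK4 step at a time; state shown every 10 steps (Δt=0.1):
t=0.100: state=(2.858, 2.945)
t=0.200: state=(2.888, 3.200)
t=0.300: state=(2.885, 3.480)
t=0.370: state=(2.862, 3.687)
next step: t=0.380: state=(2.858, 3.718) — y has crossed 3.7
linear interpolation between t=0.370 (3.68737) and t=0.380 (3.71764) → t≈0.374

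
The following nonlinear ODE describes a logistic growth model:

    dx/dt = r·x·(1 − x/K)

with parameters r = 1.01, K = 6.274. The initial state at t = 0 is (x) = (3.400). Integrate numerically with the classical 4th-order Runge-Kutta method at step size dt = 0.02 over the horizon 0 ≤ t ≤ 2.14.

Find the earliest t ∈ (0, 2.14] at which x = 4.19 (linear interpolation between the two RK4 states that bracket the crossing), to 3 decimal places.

t = 0.525

t=0.000: state=(3.400)
step 1 (dt=0.02): k1=(1.573), k2=(1.572), k3=(1.572), k4=(1.570); state += dt/6·(k1+2k2+2k3+k4)
t=0.020: state=(3.431)
t=0.040: state=(3.463)
t=0.060: state=(3.494)
continuing one RK4 step at a time; state shown every 5 steps (Δt=0.1):
t=0.100: state=(3.557)
t=0.200: state=(3.711)
t=0.300: state=(3.863)
t=0.400: state=(4.011)
t=0.500: state=(4.155)
t=0.520: state=(4.183)
next step: t=0.540: state=(4.211) — x has crossed 4.19
linear interpolation between t=0.520 (4.18284) and t=0.540 (4.21091) → t≈0.525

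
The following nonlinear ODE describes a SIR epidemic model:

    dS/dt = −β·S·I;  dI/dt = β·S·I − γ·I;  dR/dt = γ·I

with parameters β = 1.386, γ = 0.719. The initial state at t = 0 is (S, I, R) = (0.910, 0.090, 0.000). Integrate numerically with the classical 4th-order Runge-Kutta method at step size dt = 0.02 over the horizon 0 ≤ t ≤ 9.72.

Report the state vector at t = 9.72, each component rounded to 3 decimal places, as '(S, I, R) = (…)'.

(S, I, R) = (0.204, 0.020, 0.776)

t=0.000: state=(0.910, 0.090, 0.000)
step 1 (dt=0.02): k1=(-0.114, 0.049, 0.065), k2=(-0.114, 0.049, 0.065), k3=(-0.114, 0.049, 0.065), k4=(-0.114, 0.049, 0.065); state += dt/6·(k1+2k2+2k3+k4)
t=0.020: state=(0.908, 0.091, 0.001)
t=0.040: state=(0.905, 0.092, 0.003)
t=0.060: state=(0.903, 0.093, 0.004)
continuing one RK4 step at a time; state shown every 25 steps (Δt=0.5):
t=0.500: state=(0.848, 0.116, 0.037)
t=1.000: state=(0.775, 0.142, 0.083)
t=1.500: state=(0.697, 0.165, 0.138)
t=2.000: state=(0.618, 0.181, 0.201)
t=2.500: state=(0.543, 0.189, 0.268)
t=3.000: state=(0.476, 0.188, 0.336)
t=3.500: state=(0.419, 0.179, 0.402)
t=4.000: state=(0.372, 0.164, 0.464)
t=4.500: state=(0.334, 0.146, 0.519)
t=5.000: state=(0.304, 0.127, 0.569)
t=5.500: state=(0.280, 0.109, 0.611)
t=6.000: state=(0.261, 0.092, 0.647)
t=6.500: state=(0.247, 0.076, 0.677)
t=7.000: state=(0.235, 0.063, 0.702)
t=7.500: state=(0.226, 0.051, 0.722)
t=8.000: state=(0.219, 0.042, 0.739)
t=8.500: state=(0.213, 0.034, 0.753)
t=9.000: state=(0.209, 0.027, 0.764)
t=9.500: state=(0.205, 0.022, 0.773)
t=9.720: state=(0.204, 0.020, 0.776)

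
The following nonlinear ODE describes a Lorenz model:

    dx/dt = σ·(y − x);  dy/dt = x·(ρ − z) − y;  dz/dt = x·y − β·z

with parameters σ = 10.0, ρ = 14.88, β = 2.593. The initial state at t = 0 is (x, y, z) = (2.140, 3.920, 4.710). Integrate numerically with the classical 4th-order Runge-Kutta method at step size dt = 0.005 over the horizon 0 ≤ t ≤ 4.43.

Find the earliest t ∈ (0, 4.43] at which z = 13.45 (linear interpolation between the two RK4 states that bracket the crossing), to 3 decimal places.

t=0.000: state=(2.140, 3.920, 4.710)
step 1 (dt=0.005): k1=(17.800, 17.844, -3.824), k2=(17.801, 18.273, -3.528), k3=(17.812, 18.270, -3.527), k4=(17.823, 18.697, -3.226); state += dt/6·(k1+2k2+2k3+k4)
t=0.005: state=(2.229, 4.011, 4.692)
t=0.010: state=(2.318, 4.107, 4.678)
t=0.015: state=(2.408, 4.207, 4.666)
continuing one RK4 step at a time; state shown every 40 steps (Δt=0.2):
t=0.200: state=(7.035, 10.334, 8.176)
t=0.275: state=(9.410, 12.099, 13.234)
next step: t=0.280: state=(9.541, 12.107, 13.633) — z has crossed 13.45
linear interpolation between t=0.275 (13.23360) and t=0.280 (13.63298) → t≈0.278

t = 0.278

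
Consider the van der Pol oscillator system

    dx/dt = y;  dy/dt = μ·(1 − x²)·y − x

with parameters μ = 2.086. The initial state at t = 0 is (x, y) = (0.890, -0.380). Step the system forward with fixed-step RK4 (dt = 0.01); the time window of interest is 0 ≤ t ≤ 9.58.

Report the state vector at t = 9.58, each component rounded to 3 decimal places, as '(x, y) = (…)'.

(x, y) = (-1.968, 0.272)

t=0.000: state=(0.890, -0.380)
step 1 (dt=0.01): k1=(-0.380, -1.055), k2=(-0.385, -1.058), k3=(-0.385, -1.058), k4=(-0.391, -1.061); state += dt/6·(k1+2k2+2k3+k4)
t=0.010: state=(0.886, -0.391)
t=0.020: state=(0.882, -0.401)
t=0.030: state=(0.878, -0.412)
continuing one RK4 step at a time; state shown every 50 steps (Δt=0.5):
t=0.500: state=(0.542, -1.099)
t=1.000: state=(-0.414, -3.006)
t=1.500: state=(-1.816, -1.213)
t=2.000: state=(-1.913, 0.246)
t=2.500: state=(-1.752, 0.371)
t=3.000: state=(-1.546, 0.458)
t=3.500: state=(-1.282, 0.615)
t=4.000: state=(-0.894, 1.008)
t=4.500: state=(-0.117, 2.415)
t=5.000: state=(1.575, 2.881)
t=5.500: state=(2.015, -0.130)
t=6.000: state=(1.881, -0.330)
t=6.500: state=(1.701, -0.394)
t=7.000: state=(1.482, -0.491)
t=7.500: state=(1.194, -0.686)
t=8.000: state=(0.743, -1.222)
t=8.500: state=(-0.262, -3.182)
t=9.000: state=(-1.867, -1.447)
t=9.500: state=(-1.989, 0.239)
t=9.580: state=(-1.968, 0.272)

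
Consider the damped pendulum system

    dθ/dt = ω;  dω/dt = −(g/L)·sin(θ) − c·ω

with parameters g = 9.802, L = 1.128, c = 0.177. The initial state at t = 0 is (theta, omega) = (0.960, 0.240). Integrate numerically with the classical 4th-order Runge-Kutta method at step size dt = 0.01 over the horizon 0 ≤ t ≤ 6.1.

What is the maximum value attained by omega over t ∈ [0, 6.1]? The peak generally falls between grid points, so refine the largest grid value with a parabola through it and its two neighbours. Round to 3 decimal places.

max omega = 2.366

t=0.000: state=(0.960, 0.240)
step 1 (dt=0.01): k1=(0.240, -7.161), k2=(0.204, -7.161), k3=(0.204, -7.160), k4=(0.168, -7.159); state += dt/6·(k1+2k2+2k3+k4)
t=0.010: state=(0.962, 0.168)
t=0.020: state=(0.963, 0.097)
t=0.030: state=(0.964, 0.025)
continuing one RK4 step at a time; state shown every 20 steps (Δt=0.2):
t=0.200: state=(0.867, -1.143)
t=0.400: state=(0.523, -2.214)
t=0.600: state=(0.027, -2.605)
t=0.800: state=(-0.460, -2.136)
t=1.000: state=(-0.785, -1.044)
t=1.200: state=(-0.863, 0.271)
t=1.400: state=(-0.684, 1.476)
t=1.600: state=(-0.302, 2.245)
t=1.800: state=(0.165, 2.282)
t=2.000: state=(0.561, 1.580)
t=2.200: state=(0.768, 0.448)
t=2.400: state=(0.735, -0.759)
t=2.600: state=(0.480, -1.726)
t=2.800: state=(0.082, -2.146)
t=3.000: state=(-0.330, -1.851)
t=3.200: state=(-0.620, -0.985)
t=3.400: state=(-0.708, 0.126)
t=3.600: state=(-0.575, 1.165)
t=3.800: state=(-0.266, 1.835)
t=4.000: state=(0.118, 1.896)
t=4.200: state=(0.450, 1.337)
t=4.400: state=(0.627, 0.392)
t=4.600: state=(0.602, -0.630)
t=4.800: state=(0.389, -1.438)
t=5.000: state=(0.059, -1.773)
t=5.200: state=(-0.280, -1.515)
t=5.400: state=(-0.515, -0.782)
t=5.600: state=(-0.579, 0.156)
t=5.800: state=(-0.458, 1.017)
t=6.000: state=(-0.195, 1.541)
t=6.100: state=(-0.036, 1.613)
largest grid value and its neighbours: omega(1.700)=2.36494, omega(1.710)=2.36575, omega(1.720)=2.36451
parabola through these three points peaks at t≈1.709 with omega≈2.36577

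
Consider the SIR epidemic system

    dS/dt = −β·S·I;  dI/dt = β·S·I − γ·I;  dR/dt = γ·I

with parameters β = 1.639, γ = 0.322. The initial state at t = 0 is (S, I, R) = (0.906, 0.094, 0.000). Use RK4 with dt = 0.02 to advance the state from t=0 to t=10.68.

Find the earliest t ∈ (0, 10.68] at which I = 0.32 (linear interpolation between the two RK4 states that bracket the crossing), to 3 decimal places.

t=0.000: state=(0.906, 0.094, 0.000)
step 1 (dt=0.02): k1=(-0.140, 0.109, 0.030), k2=(-0.141, 0.110, 0.031), k3=(-0.141, 0.110, 0.031), k4=(-0.142, 0.111, 0.031); state += dt/6·(k1+2k2+2k3+k4)
t=0.020: state=(0.903, 0.096, 0.001)
t=0.040: state=(0.900, 0.098, 0.001)
t=0.060: state=(0.897, 0.101, 0.002)
continuing one RK4 step at a time; state shown every 25 steps (Δt=0.5):
t=0.500: state=(0.817, 0.163, 0.020)
t=1.000: state=(0.689, 0.257, 0.054)
t=1.280: state=(0.604, 0.316, 0.080)
next step: t=1.300: state=(0.598, 0.320, 0.082) — I has crossed 0.32
linear interpolation between t=1.280 (0.31625) and t=1.300 (0.32048) → t≈1.298

t = 1.298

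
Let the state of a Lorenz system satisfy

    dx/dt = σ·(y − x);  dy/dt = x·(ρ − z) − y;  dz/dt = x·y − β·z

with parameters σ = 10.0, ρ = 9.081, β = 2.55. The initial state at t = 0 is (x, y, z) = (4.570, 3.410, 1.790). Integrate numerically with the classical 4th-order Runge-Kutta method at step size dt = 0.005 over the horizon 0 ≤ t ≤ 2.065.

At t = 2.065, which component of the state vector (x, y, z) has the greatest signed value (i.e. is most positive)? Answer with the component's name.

largest component: z

t=0.000: state=(4.570, 3.410, 1.790)
step 1 (dt=0.005): k1=(-11.600, 29.910, 11.019), k2=(-10.562, 29.499, 11.190), k3=(-10.598, 29.516, 11.193), k4=(-9.594, 29.123, 11.362); state += dt/6·(k1+2k2+2k3+k4)
t=0.005: state=(4.517, 3.558, 1.846)
t=0.010: state=(4.474, 3.701, 1.904)
t=0.015: state=(4.440, 3.842, 1.963)
continuing one RK4 step at a time; state shown every 20 steps (Δt=0.1):
t=0.100: state=(4.794, 5.909, 3.290)
t=0.200: state=(6.207, 7.694, 5.929)
t=0.300: state=(7.316, 7.834, 9.418)
t=0.400: state=(7.006, 5.897, 11.775)
t=0.500: state=(5.435, 3.638, 11.720)
t=0.600: state=(3.795, 2.424, 10.264)
t=0.700: state=(2.771, 2.082, 8.577)
t=0.800: state=(2.357, 2.185, 7.114)
t=0.900: state=(2.369, 2.547, 5.998)
t=1.000: state=(2.687, 3.138, 5.278)
t=1.100: state=(3.263, 3.960, 5.023)
t=1.200: state=(4.064, 4.954, 5.344)
t=1.300: state=(4.985, 5.893, 6.338)
t=1.400: state=(5.764, 6.347, 7.874)
t=1.500: state=(6.037, 5.970, 9.375)
t=1.600: state=(5.647, 4.983, 10.114)
t=1.700: state=(4.854, 4.009, 9.905)
t=1.800: state=(4.084, 3.432, 9.116)
t=1.900: state=(3.591, 3.262, 8.177)
t=2.000: state=(3.419, 3.394, 7.351)
t=2.065: state=(3.458, 3.600, 6.946)
compare at T: x=3.458, y=3.600, z=6.946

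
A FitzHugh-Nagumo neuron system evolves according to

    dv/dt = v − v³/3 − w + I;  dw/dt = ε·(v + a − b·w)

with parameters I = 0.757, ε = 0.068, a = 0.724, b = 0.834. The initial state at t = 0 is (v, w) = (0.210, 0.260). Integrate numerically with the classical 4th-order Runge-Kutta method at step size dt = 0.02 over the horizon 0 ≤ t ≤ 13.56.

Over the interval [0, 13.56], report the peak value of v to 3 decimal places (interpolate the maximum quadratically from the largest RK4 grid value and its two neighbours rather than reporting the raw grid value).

max v = 1.825

t=0.000: state=(0.210, 0.260)
step 1 (dt=0.02): k1=(0.704, 0.049), k2=(0.710, 0.049), k3=(0.710, 0.049), k4=(0.716, 0.050); state += dt/6·(k1+2k2+2k3+k4)
t=0.020: state=(0.224, 0.261)
t=0.040: state=(0.239, 0.262)
t=0.060: state=(0.253, 0.263)
continuing one RK4 step at a time; state shown every 25 steps (Δt=0.5):
t=0.500: state=(0.643, 0.291)
t=1.000: state=(1.183, 0.338)
t=1.500: state=(1.603, 0.400)
t=2.000: state=(1.783, 0.470)
t=2.500: state=(1.825, 0.542)
t=3.000: state=(1.817, 0.612)
t=3.500: state=(1.793, 0.680)
t=4.000: state=(1.766, 0.745)
t=4.500: state=(1.737, 0.807)
t=5.000: state=(1.707, 0.867)
t=5.500: state=(1.677, 0.923)
t=6.000: state=(1.646, 0.977)
t=6.500: state=(1.615, 1.029)
t=7.000: state=(1.584, 1.078)
t=7.500: state=(1.553, 1.125)
t=8.000: state=(1.521, 1.169)
t=8.500: state=(1.489, 1.211)
t=9.000: state=(1.456, 1.251)
t=9.500: state=(1.422, 1.289)
t=10.000: state=(1.388, 1.324)
t=10.500: state=(1.352, 1.357)
t=11.000: state=(1.316, 1.388)
t=11.500: state=(1.278, 1.417)
t=12.000: state=(1.238, 1.444)
t=12.500: state=(1.196, 1.469)
t=13.000: state=(1.152, 1.491)
t=13.500: state=(1.104, 1.512)
t=13.560: state=(1.098, 1.514)
largest grid value and its neighbours: v(2.580)=1.82521, v(2.600)=1.82522, v(2.620)=1.82517
parabola through these three points peaks at t≈2.593 with v≈1.82522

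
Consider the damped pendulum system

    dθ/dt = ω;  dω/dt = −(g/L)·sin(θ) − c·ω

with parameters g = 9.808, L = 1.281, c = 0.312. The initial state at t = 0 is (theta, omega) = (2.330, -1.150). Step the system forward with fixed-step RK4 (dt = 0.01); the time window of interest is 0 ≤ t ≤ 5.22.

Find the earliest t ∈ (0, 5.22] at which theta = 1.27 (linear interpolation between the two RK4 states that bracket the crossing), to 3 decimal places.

t = 0.435

t=0.000: state=(2.330, -1.150)
step 1 (dt=0.01): k1=(-1.150, -5.195), k2=(-1.176, -5.217), k3=(-1.176, -5.218), k4=(-1.202, -5.240); state += dt/6·(k1+2k2+2k3+k4)
t=0.010: state=(2.318, -1.202)
t=0.020: state=(2.306, -1.255)
t=0.030: state=(2.293, -1.308)
continuing one RK4 step at a time; state shown every 20 steps (Δt=0.2):
t=0.200: state=(1.989, -2.295)
t=0.400: state=(1.400, -3.604)
t=0.430: state=(1.289, -3.793)
next step: t=0.440: state=(1.251, -3.854) — theta has crossed 1.27
linear interpolation between t=0.430 (1.28910) and t=0.440 (1.25086) → t≈0.435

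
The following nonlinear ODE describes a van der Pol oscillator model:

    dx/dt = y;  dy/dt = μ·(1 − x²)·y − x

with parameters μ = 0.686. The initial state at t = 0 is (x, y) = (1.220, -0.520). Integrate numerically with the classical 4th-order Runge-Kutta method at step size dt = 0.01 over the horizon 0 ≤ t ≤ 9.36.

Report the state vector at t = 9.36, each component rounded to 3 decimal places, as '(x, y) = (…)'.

t=0.000: state=(1.220, -0.520)
step 1 (dt=0.01): k1=(-0.520, -1.046), k2=(-0.525, -1.044), k3=(-0.525, -1.044), k4=(-0.530, -1.042); state += dt/6·(k1+2k2+2k3+k4)
t=0.010: state=(1.215, -0.530)
t=0.020: state=(1.209, -0.541)
t=0.030: state=(1.204, -0.551)
continuing one RK4 step at a time; state shown every 50 steps (Δt=0.5):
t=0.500: state=(0.834, -1.026)
t=1.000: state=(0.179, -1.609)
t=1.500: state=(-0.755, -2.016)
t=2.000: state=(-1.605, -1.143)
t=2.500: state=(-1.846, 0.073)
t=3.000: state=(-1.642, 0.671)
t=3.500: state=(-1.205, 1.079)
t=4.000: state=(-0.540, 1.618)
t=4.500: state=(0.442, 2.275)
t=5.000: state=(1.528, 1.720)
t=5.500: state=(1.978, 0.164)
t=6.000: state=(1.848, -0.569)
t=6.500: state=(1.466, -0.945)
t=7.000: state=(0.893, -1.379)
t=7.500: state=(0.045, -2.046)
t=8.000: state=(-1.094, -2.272)
t=8.500: state=(-1.897, -0.780)
t=9.000: state=(-1.965, 0.336)
t=9.360: state=(-1.775, 0.687)

(x, y) = (-1.775, 0.687)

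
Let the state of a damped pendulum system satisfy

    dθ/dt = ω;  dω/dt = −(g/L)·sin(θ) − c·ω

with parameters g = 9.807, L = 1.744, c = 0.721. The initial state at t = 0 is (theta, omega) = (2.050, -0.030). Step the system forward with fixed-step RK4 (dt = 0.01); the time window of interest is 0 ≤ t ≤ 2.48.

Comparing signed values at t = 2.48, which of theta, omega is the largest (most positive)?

t=0.000: state=(2.050, -0.030)
step 1 (dt=0.01): k1=(-0.030, -4.968), k2=(-0.055, -4.951), k3=(-0.055, -4.951), k4=(-0.080, -4.934); state += dt/6·(k1+2k2+2k3+k4)
t=0.010: state=(2.049, -0.080)
t=0.020: state=(2.048, -0.129)
t=0.030: state=(2.047, -0.178)
continuing one RK4 step at a time; state shown every 10 steps (Δt=0.1):
t=0.100: state=(2.023, -0.512)
t=0.200: state=(1.948, -0.972)
t=0.300: state=(1.829, -1.419)
t=0.400: state=(1.665, -1.853)
t=0.500: state=(1.459, -2.266)
t=0.600: state=(1.213, -2.635)
t=0.700: state=(0.934, -2.927)
t=0.800: state=(0.632, -3.105)
t=0.900: state=(0.318, -3.135)
t=1.000: state=(0.010, -3.004)
t=1.100: state=(-0.277, -2.721)
t=1.200: state=(-0.530, -2.316)
t=1.300: state=(-0.738, -1.832)
t=1.400: state=(-0.895, -1.308)
t=1.500: state=(-0.999, -0.775)
t=1.600: state=(-1.051, -0.256)
t=1.700: state=(-1.051, 0.234)
t=1.800: state=(-1.005, 0.683)
t=1.900: state=(-0.917, 1.081)
t=2.000: state=(-0.791, 1.415)
t=2.100: state=(-0.636, 1.672)
t=2.200: state=(-0.460, 1.838)
t=2.300: state=(-0.272, 1.904)
t=2.400: state=(-0.082, 1.866)
t=2.480: state=(0.063, 1.765)
compare at T: theta=0.063, omega=1.765

largest component: omega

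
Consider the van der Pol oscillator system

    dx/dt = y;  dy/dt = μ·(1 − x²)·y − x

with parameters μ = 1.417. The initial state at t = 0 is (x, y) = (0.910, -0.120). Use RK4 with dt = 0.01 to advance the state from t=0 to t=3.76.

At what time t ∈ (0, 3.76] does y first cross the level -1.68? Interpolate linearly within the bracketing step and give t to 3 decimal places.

t = 1.126

t=0.000: state=(0.910, -0.120)
step 1 (dt=0.01): k1=(-0.120, -0.939), k2=(-0.125, -0.940), k3=(-0.125, -0.940), k4=(-0.129, -0.941); state += dt/6·(k1+2k2+2k3+k4)
t=0.010: state=(0.909, -0.129)
t=0.020: state=(0.907, -0.139)
t=0.030: state=(0.906, -0.148)
continuing one RK4 step at a time; state shown every 20 steps (Δt=0.2):
t=0.200: state=(0.867, -0.311)
t=0.400: state=(0.785, -0.514)
t=0.600: state=(0.660, -0.744)
t=0.800: state=(0.484, -1.026)
t=1.000: state=(0.243, -1.394)
t=1.120: state=(0.060, -1.665)
next step: t=1.130: state=(0.043, -1.690) — y has crossed -1.68
linear interpolation between t=1.120 (-1.66542) and t=1.130 (-1.68965) → t≈1.126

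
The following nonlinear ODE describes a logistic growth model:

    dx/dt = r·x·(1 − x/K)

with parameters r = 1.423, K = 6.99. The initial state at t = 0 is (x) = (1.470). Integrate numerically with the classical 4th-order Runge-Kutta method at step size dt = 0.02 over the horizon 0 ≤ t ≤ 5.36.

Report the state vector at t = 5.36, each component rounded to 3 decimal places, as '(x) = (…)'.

t=0.000: state=(1.470)
step 1 (dt=0.02): k1=(1.652), k2=(1.665), k3=(1.666), k4=(1.679); state += dt/6·(k1+2k2+2k3+k4)
t=0.020: state=(1.503)
t=0.040: state=(1.537)
t=0.060: state=(1.572)
continuing one RK4 step at a time; state shown every 10 steps (Δt=0.2):
t=0.200: state=(1.827)
t=0.400: state=(2.237)
t=0.600: state=(2.690)
t=0.800: state=(3.173)
t=1.000: state=(3.669)
t=1.200: state=(4.159)
t=1.400: state=(4.622)
t=1.600: state=(5.046)
t=1.800: state=(5.419)
t=2.000: state=(5.739)
t=2.200: state=(6.005)
t=2.400: state=(6.222)
t=2.600: state=(6.396)
t=2.800: state=(6.534)
t=3.000: state=(6.641)
t=3.200: state=(6.724)
t=3.400: state=(6.788)
t=3.600: state=(6.837)
t=3.800: state=(6.874)
t=4.000: state=(6.903)
t=4.200: state=(6.924)
t=4.400: state=(6.940)
t=4.600: state=(6.953)
t=4.800: state=(6.962)
t=5.000: state=(6.969)
t=5.200: state=(6.974)
t=5.360: state=(6.977)

(x) = (6.977)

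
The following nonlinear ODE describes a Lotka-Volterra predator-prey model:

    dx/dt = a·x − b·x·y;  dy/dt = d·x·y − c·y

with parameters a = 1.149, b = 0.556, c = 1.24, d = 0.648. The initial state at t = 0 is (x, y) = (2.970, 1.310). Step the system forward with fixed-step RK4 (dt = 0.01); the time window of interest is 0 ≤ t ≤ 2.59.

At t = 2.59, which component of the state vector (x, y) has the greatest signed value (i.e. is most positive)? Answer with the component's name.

largest component: y

t=0.000: state=(2.970, 1.310)
step 1 (dt=0.01): k1=(1.249, 0.897), k2=(1.245, 0.905), k3=(1.244, 0.905), k4=(1.240, 0.914); state += dt/6·(k1+2k2+2k3+k4)
t=0.010: state=(2.982, 1.319)
t=0.020: state=(2.995, 1.328)
t=0.030: state=(3.007, 1.338)
continuing one RK4 step at a time; state shown every 10 steps (Δt=0.1):
t=0.100: state=(3.089, 1.408)
t=0.200: state=(3.194, 1.525)
t=0.300: state=(3.280, 1.662)
t=0.400: state=(3.340, 1.820)
t=0.500: state=(3.370, 1.998)
t=0.600: state=(3.364, 2.196)
t=0.700: state=(3.321, 2.409)
t=0.800: state=(3.238, 2.633)
t=0.900: state=(3.118, 2.858)
t=1.000: state=(2.965, 3.076)
t=1.100: state=(2.788, 3.274)
t=1.200: state=(2.594, 3.443)
t=1.300: state=(2.394, 3.576)
t=1.400: state=(2.195, 3.665)
t=1.500: state=(2.006, 3.709)
t=1.600: state=(1.830, 3.710)
t=1.700: state=(1.672, 3.671)
t=1.800: state=(1.532, 3.597)
t=1.900: state=(1.411, 3.495)
t=2.000: state=(1.308, 3.371)
t=2.100: state=(1.221, 3.232)
t=2.200: state=(1.149, 3.083)
t=2.300: state=(1.090, 2.928)
t=2.400: state=(1.044, 2.772)
t=2.500: state=(1.008, 2.617)
t=2.590: state=(0.984, 2.480)
compare at T: x=0.984, y=2.480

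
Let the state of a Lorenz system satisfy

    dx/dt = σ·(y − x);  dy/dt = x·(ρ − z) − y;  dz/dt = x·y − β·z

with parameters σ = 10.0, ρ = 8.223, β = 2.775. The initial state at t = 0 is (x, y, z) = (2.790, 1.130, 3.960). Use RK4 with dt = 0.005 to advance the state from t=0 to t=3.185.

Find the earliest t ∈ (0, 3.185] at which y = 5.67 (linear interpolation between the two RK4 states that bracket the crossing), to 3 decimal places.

t = 0.435

t=0.000: state=(2.790, 1.130, 3.960)
step 1 (dt=0.005): k1=(-16.600, 10.764, -7.836), k2=(-15.916, 10.614, -7.755), k3=(-15.937, 10.621, -7.754), k4=(-15.272, 10.476, -7.675); state += dt/6·(k1+2k2+2k3+k4)
t=0.005: state=(2.710, 1.183, 3.921)
t=0.010: state=(2.637, 1.235, 3.883)
t=0.015: state=(2.570, 1.285, 3.846)
continuing one RK4 step at a time; state shown every 40 steps (Δt=0.2):
t=0.200: state=(2.360, 2.893, 2.988)
t=0.400: state=(4.093, 5.223, 3.787)
t=0.435: state=(4.497, 5.667, 4.218)
next step: t=0.440: state=(4.555, 5.728, 4.288) — y has crossed 5.67
linear interpolation between t=0.435 (5.66712) and t=0.440 (5.72847) → t≈0.435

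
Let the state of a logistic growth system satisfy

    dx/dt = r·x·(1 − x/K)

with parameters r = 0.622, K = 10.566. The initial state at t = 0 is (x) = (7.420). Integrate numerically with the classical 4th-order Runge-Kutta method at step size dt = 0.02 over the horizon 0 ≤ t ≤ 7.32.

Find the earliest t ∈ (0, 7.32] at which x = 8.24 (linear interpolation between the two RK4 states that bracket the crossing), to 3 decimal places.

t = 0.654

t=0.000: state=(7.420)
step 1 (dt=0.02): k1=(1.374), k2=(1.371), k3=(1.371), k4=(1.367); state += dt/6·(k1+2k2+2k3+k4)
t=0.020: state=(7.447)
t=0.040: state=(7.475)
t=0.060: state=(7.502)
continuing one RK4 step at a time; state shown every 25 steps (Δt=0.5):
t=0.500: state=(8.062)
t=0.640: state=(8.224)
next step: t=0.660: state=(8.247) — x has crossed 8.24
linear interpolation between t=0.640 (8.22414) and t=0.660 (8.24674) → t≈0.654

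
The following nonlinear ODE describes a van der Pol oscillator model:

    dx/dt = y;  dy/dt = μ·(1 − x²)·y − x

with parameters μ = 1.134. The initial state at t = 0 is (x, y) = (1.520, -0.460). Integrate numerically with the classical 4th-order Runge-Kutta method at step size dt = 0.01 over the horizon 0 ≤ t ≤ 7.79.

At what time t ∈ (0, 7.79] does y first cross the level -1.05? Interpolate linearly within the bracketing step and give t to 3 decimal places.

t=0.000: state=(1.520, -0.460)
step 1 (dt=0.01): k1=(-0.460, -0.836), k2=(-0.464, -0.832), k3=(-0.464, -0.832), k4=(-0.468, -0.827); state += dt/6·(k1+2k2+2k3+k4)
t=0.010: state=(1.515, -0.468)
t=0.020: state=(1.511, -0.477)
t=0.030: state=(1.506, -0.485)
continuing one RK4 step at a time; state shown every 50 steps (Δt=0.5):
t=0.500: state=(1.196, -0.833)
t=0.740: state=(0.971, -1.049)
next step: t=0.750: state=(0.961, -1.059) — y has crossed -1.05
linear interpolation between t=0.740 (-1.04883) and t=0.750 (-1.05929) → t≈0.741

t = 0.741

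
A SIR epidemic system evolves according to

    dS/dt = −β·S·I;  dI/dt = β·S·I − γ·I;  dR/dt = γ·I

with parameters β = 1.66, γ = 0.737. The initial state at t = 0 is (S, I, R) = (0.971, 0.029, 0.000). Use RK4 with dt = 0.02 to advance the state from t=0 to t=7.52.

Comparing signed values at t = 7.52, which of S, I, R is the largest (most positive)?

t=0.000: state=(0.971, 0.029, 0.000)
step 1 (dt=0.02): k1=(-0.047, 0.025, 0.021), k2=(-0.047, 0.026, 0.022), k3=(-0.047, 0.026, 0.022), k4=(-0.048, 0.026, 0.022); state += dt/6·(k1+2k2+2k3+k4)
t=0.020: state=(0.970, 0.030, 0.000)
t=0.040: state=(0.969, 0.030, 0.001)
t=0.060: state=(0.968, 0.031, 0.001)
continuing one RK4 step at a time; state shown every 25 steps (Δt=0.5):
t=0.500: state=(0.942, 0.044, 0.013)
t=1.000: state=(0.900, 0.066, 0.034)
t=1.500: state=(0.843, 0.094, 0.063)
t=2.000: state=(0.769, 0.128, 0.104)
t=2.500: state=(0.682, 0.161, 0.157)
t=3.000: state=(0.589, 0.189, 0.222)
t=3.500: state=(0.500, 0.205, 0.295)
t=4.000: state=(0.421, 0.208, 0.371)
t=4.500: state=(0.355, 0.198, 0.447)
t=5.000: state=(0.303, 0.180, 0.516)
t=5.500: state=(0.264, 0.158, 0.579)
t=6.000: state=(0.234, 0.134, 0.632)
t=6.500: state=(0.211, 0.111, 0.678)
t=7.000: state=(0.194, 0.091, 0.715)
t=7.500: state=(0.181, 0.074, 0.745)
t=7.520: state=(0.181, 0.073, 0.746)
compare at T: S=0.181, I=0.073, R=0.746

largest component: R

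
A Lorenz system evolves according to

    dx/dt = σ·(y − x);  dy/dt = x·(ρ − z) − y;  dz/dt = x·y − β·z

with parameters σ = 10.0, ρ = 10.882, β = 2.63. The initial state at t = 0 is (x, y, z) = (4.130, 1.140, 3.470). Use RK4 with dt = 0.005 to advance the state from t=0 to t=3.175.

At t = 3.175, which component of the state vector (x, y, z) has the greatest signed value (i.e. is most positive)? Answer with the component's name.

largest component: z

t=0.000: state=(4.130, 1.140, 3.470)
step 1 (dt=0.005): k1=(-29.900, 29.472, -4.418), k2=(-28.416, 28.889, -4.175), k3=(-28.467, 28.915, -4.178), k4=(-27.031, 28.355, -3.949); state += dt/6·(k1+2k2+2k3+k4)
t=0.005: state=(3.988, 1.285, 3.449)
t=0.010: state=(3.859, 1.424, 3.430)
t=0.015: state=(3.744, 1.558, 3.414)
continuing one RK4 step at a time; state shown every 40 steps (Δt=0.2):
t=0.200: state=(4.079, 5.536, 3.997)
t=0.400: state=(7.621, 8.967, 9.805)
t=0.600: state=(6.535, 4.457, 14.147)
t=0.800: state=(3.122, 2.205, 10.400)
t=1.000: state=(2.628, 2.901, 7.162)
t=1.200: state=(3.940, 4.955, 6.224)
t=1.400: state=(6.280, 7.319, 8.912)
t=1.600: state=(6.583, 5.744, 12.476)
t=1.800: state=(4.399, 3.497, 11.046)
t=2.000: state=(3.597, 3.662, 8.561)
t=2.200: state=(4.408, 5.087, 7.750)
t=2.400: state=(5.856, 6.435, 9.412)
t=2.600: state=(6.010, 5.559, 11.414)
t=2.800: state=(4.760, 4.193, 10.688)
t=3.000: state=(4.216, 4.251, 9.109)
t=3.175: state=(4.651, 5.066, 8.624)
compare at T: x=4.651, y=5.066, z=8.624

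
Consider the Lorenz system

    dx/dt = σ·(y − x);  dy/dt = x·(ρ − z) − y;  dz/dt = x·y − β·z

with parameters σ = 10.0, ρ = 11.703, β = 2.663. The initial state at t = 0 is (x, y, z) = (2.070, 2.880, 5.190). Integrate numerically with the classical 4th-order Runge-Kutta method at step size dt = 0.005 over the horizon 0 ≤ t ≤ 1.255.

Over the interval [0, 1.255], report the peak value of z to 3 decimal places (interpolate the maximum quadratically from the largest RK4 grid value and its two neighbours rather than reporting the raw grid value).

t=0.000: state=(2.070, 2.880, 5.190)
step 1 (dt=0.005): k1=(8.100, 10.602, -7.859), k2=(8.163, 10.748, -7.693), k3=(8.165, 10.748, -7.693), k4=(8.229, 10.895, -7.526); state += dt/6·(k1+2k2+2k3+k4)
t=0.005: state=(2.111, 2.934, 5.152)
t=0.010: state=(2.152, 2.989, 5.115)
t=0.015: state=(2.194, 3.046, 5.080)
continuing one RK4 step at a time; state shown every 10 steps (Δt=0.05):
t=0.050: state=(2.513, 3.485, 4.884)
t=0.100: state=(3.053, 4.248, 4.780)
t=0.150: state=(3.715, 5.172, 4.931)
t=0.200: state=(4.510, 6.231, 5.417)
t=0.250: state=(5.425, 7.343, 6.328)
t=0.300: state=(6.399, 8.339, 7.725)
t=0.350: state=(7.312, 8.958, 9.565)
t=0.400: state=(7.978, 8.930, 11.611)
t=0.450: state=(8.209, 8.149, 13.436)
t=0.500: state=(7.912, 6.808, 14.605)
t=0.550: state=(7.159, 5.322, 14.926)
t=0.600: state=(6.156, 4.063, 14.519)
t=0.650: state=(5.135, 3.200, 13.658)
t=0.700: state=(4.259, 2.714, 12.596)
t=0.750: state=(3.601, 2.514, 11.500)
t=0.800: state=(3.167, 2.510, 10.460)
t=0.850: state=(2.933, 2.643, 9.520)
t=0.900: state=(2.866, 2.880, 8.706)
t=0.950: state=(2.940, 3.212, 8.032)
t=1.000: state=(3.135, 3.639, 7.517)
t=1.050: state=(3.441, 4.161, 7.179)
t=1.100: state=(3.853, 4.777, 7.047)
t=1.150: state=(4.362, 5.468, 7.155)
t=1.200: state=(4.952, 6.194, 7.538)
t=1.250: state=(5.590, 6.880, 8.218)
t=1.255: state=(5.654, 6.942, 8.302)
largest grid value and its neighbours: z(0.540)=14.92767, z(0.545)=14.93081, z(0.550)=14.92629
parabola through these three points peaks at t≈0.545 with z≈14.93084

max z = 14.931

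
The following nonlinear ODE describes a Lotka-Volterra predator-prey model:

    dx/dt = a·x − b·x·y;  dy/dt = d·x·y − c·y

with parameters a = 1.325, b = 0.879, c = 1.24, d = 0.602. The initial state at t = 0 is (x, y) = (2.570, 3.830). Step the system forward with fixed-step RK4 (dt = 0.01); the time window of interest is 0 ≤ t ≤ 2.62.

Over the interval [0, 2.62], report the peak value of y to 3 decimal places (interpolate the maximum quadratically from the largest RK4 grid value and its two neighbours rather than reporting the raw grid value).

t=0.000: state=(2.570, 3.830)
step 1 (dt=0.01): k1=(-5.247, 1.176), k2=(-5.206, 1.118), k3=(-5.206, 1.118), k4=(-5.165, 1.059); state += dt/6·(k1+2k2+2k3+k4)
t=0.010: state=(2.518, 3.841)
t=0.020: state=(2.467, 3.851)
t=0.030: state=(2.416, 3.860)
continuing one RK4 step at a time; state shown every 10 steps (Δt=0.1):
t=0.100: state=(2.088, 3.891)
t=0.200: state=(1.695, 3.850)
t=0.300: state=(1.386, 3.730)
t=0.400: state=(1.149, 3.555)
t=0.500: state=(0.968, 3.346)
t=0.600: state=(0.832, 3.120)
t=0.700: state=(0.729, 2.888)
t=0.800: state=(0.652, 2.660)
t=0.900: state=(0.595, 2.439)
t=1.000: state=(0.554, 2.230)
t=1.100: state=(0.524, 2.035)
t=1.200: state=(0.504, 1.854)
t=1.300: state=(0.493, 1.688)
t=1.400: state=(0.488, 1.536)
t=1.500: state=(0.490, 1.397)
t=1.600: state=(0.498, 1.271)
t=1.700: state=(0.511, 1.158)
t=1.800: state=(0.529, 1.055)
t=1.900: state=(0.553, 0.963)
t=2.000: state=(0.582, 0.880)
t=2.100: state=(0.617, 0.806)
t=2.200: state=(0.658, 0.740)
t=2.300: state=(0.706, 0.681)
t=2.400: state=(0.761, 0.629)
t=2.500: state=(0.824, 0.583)
t=2.600: state=(0.895, 0.542)
t=2.620: state=(0.911, 0.534)
largest grid value and its neighbours: y(0.100)=3.89088, y(0.110)=3.89103, y(0.120)=3.89018
parabola through these three points peaks at t≈0.107 with y≈3.89109

max y = 3.891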